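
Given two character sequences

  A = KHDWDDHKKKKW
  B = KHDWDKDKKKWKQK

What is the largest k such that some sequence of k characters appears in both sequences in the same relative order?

One common subsequence of length 10: K (A #1, B #1) → H (A #2, B #2) → D (A #3, B #3) → W (A #4, B #4) → D (A #5, B #5) → D (A #6, B #7) → K (A #8, B #9) → K (A #9, B #10) → K (A #10, B #12) → K (A #11, B #14). The LCS DP gives dp[12][14] = 10, so this is optimal.

10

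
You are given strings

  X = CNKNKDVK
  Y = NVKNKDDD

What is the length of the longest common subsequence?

Taking N (X #2, Y #1), K (X #3, Y #3), N (X #4, Y #4), K (X #5, Y #5), D (X #6, Y #8) gives a common subsequence of length 5. Since dp[8][8] = 5, nothing longer is possible.

5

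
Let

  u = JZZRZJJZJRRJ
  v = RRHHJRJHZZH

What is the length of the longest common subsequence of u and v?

Let dp[i][j] be the LCS length of the first i characters of u and the first j characters of v. dp[i][j] = dp[i-1][j-1]+1 when the i-th and j-th characters match, else max(dp[i-1][j], dp[i][j-1]).
    ·  R  R  H  H  J  R  J  H  Z  Z  H
 ·  0  0  0  0  0  0  0  0  0  0  0  0
 J  0  0  0  0  0  1  1  1  1  1  1  1
 Z  0  0  0  0  0  1  1  1  1  2  2  2
 Z  0  0  0  0  0  1  1  1  1  2  3  3
 R  0  1  1  1  1  1  2  2  2  2  3  3
 Z  0  1  1  1  1  1  2  2  2  3  3  3
 J  0  1  1  1  1  2  2  3  3  3  3  3
 J  0  1  1  1  1  2  2  3  3  3  3  3
 Z  0  1  1  1  1  2  2  3  3  4  4  4
 J  0  1  1  1  1  2  2  3  3  4  4  4
 R  0  1  2  2  2  2  3  3  3  4  4  4
 R  0  1  2  2  2  2  3  3  3  4  4  4
 J  0  1  2  2  2  3  3  4  4  4  4  4
dp[12][11] = 4. One LCS (by backtracking along matches): JRZZ.

4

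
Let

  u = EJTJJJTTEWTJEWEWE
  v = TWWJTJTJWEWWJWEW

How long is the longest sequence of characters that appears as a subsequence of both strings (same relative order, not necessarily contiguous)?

One common subsequence of length 10: J [2,4] → T [3,5] → J [4,6] → J [5,8] → E [9,10] → W [10,12] → J [12,13] → W [14,14] → E [15,15] → W [16,16], and the DP table's final entry dp[17][16] is also 10, so no common subsequence is longer.

10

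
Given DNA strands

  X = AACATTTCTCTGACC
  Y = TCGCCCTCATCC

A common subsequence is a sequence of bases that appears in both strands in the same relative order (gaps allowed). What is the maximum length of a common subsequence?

7

One common subsequence of length 7: C [3,5] → C [8,6] → T [9,7] → C [10,8] → T [11,10] → C [14,11] → C [15,12]. Since dp[15][12] = 7, nothing longer is possible.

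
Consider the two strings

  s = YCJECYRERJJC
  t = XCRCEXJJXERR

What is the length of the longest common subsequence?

Taking C [2,4], J [3,8], E [4,10], R [7,11], R [9,12] gives a common subsequence of length 5. Since dp[12][12] = 5, nothing longer is possible.

5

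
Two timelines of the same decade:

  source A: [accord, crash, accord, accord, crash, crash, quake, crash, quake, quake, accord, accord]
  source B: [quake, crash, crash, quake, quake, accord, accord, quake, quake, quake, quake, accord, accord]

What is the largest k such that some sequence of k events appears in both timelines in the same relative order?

8

One common subsequence of length 8: crash at source A[2]=source B[3]; then accord at source A[3]=source B[6]; then accord at source A[4]=source B[7]; then quake at source A[7]=source B[9]; then quake at source A[9]=source B[10]; then quake at source A[10]=source B[11]; then accord at source A[11]=source B[12]; then accord at source A[12]=source B[13], and the DP table's final entry dp[12][13] is also 8, so no common subsequence is longer.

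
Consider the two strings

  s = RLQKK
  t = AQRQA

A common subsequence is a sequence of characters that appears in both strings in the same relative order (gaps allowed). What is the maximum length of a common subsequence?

Let dp[i][j] be the LCS length of the first i characters of s and the first j characters of t. dp[i][j] = dp[i-1][j-1]+1 when the i-th and j-th characters match, else max(dp[i-1][j], dp[i][j-1]).
    ·  A  Q  R  Q  A
 ·  0  0  0  0  0  0
 R  0  0  0  1  1  1
 L  0  0  0  1  1  1
 Q  0  0  1  1  2  2
 K  0  0  1  1  2  2
 K  0  0  1  1  2  2
dp[5][5] = 2. One LCS (by backtracking along matches): RQ.

2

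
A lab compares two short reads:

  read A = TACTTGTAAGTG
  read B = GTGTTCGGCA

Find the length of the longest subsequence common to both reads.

Let dp[i][j] be the LCS length of the first i bases of read A and the first j bases of read B. dp[i][j] = dp[i-1][j-1]+1 when the i-th and j-th bases match, else max(dp[i-1][j], dp[i][j-1]).
    ·  G  T  G  T  T  C  G  G  C  A
 ·  0  0  0  0  0  0  0  0  0  0  0
 T  0  0  1  1  1  1  1  1  1  1  1
 A  0  0  1  1  1  1  1  1  1  1  2
 C  0  0  1  1  1  1  2  2  2  2  2
 T  0  0  1  1  2  2  2  2  2  2  2
 T  0  0  1  1  2  3  3  3  3  3  3
 G  0  1  1  2  2  3  3  4  4  4  4
 T  0  1  2  2  3  3  3  4  4  4  4
 A  0  1  2  2  3  3  3  4  4  4  5
 A  0  1  2  2  3  3  3  4  4  4  5
 G  0  1  2  3  3  3  3  4  5  5  5
 T  0  1  2  3  4  4  4  4  5  5  5
 G  0  1  2  3  4  4  4  5  5  5  5
dp[12][10] = 5. One LCS (by backtracking along matches): TTTGA.

5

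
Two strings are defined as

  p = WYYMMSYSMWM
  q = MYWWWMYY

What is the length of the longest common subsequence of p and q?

Let dp[i][j] be the LCS length of the first i characters of p and the first j characters of q. dp[i][j] = dp[i-1][j-1]+1 when the i-th and j-th characters match, else max(dp[i-1][j], dp[i][j-1]).
    ·  M  Y  W  W  W  M  Y  Y
 ·  0  0  0  0  0  0  0  0  0
 W  0  0  0  1  1  1  1  1  1
 Y  0  0  1  1  1  1  1  2  2
 Y  0  0  1  1  1  1  1  2  3
 M  0  1  1  1  1  1  2  2  3
 M  0  1  1  1  1  1  2  2  3
 S  0  1  1  1  1  1  2  2  3
 Y  0  1  2  2  2  2  2  3  3
 S  0  1  2  2  2  2  2  3  3
 M  0  1  2  2  2  2  3  3  3
 W  0  1  2  3  3  3  3  3  3
 M  0  1  2  3  3  3  4  4  4
dp[11][8] = 4. One LCS (by backtracking along matches): MYWM.

4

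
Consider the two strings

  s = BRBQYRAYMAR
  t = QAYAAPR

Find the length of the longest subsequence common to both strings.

5

Pick Q at s[4]=t[1]; then Y at s[5]=t[3]; then A at s[7]=t[4]; then A at s[10]=t[5]; then R at s[11]=t[7]; all 5 characters appear in both, in order, and the DP table's final entry dp[11][7] is also 5, so no common subsequence is longer.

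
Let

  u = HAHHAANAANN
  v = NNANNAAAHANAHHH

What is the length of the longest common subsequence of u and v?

One common subsequence of length 6: A [2,3] → A [5,6] → A [6,7] → A [8,8] → A [9,10] → N [10,11], and the DP table's final entry dp[11][15] is also 6, so no common subsequence is longer.

6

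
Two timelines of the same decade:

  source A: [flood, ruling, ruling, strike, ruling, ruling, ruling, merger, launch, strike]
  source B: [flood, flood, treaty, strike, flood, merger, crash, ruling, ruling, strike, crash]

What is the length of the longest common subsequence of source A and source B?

Taking flood [1,2]; then strike [4,4]; then ruling [6,8]; then ruling [7,9]; then strike [10,10] gives a common subsequence of length 5, and the DP table's final entry dp[10][11] is also 5, so no common subsequence is longer.

5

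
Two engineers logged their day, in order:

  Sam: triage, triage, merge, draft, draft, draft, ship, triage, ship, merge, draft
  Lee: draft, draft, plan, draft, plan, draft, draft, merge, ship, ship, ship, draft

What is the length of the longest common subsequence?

6

Match draft (Sam #4, Lee #4), then draft (Sam #5, Lee #6), then draft (Sam #6, Lee #7), then ship (Sam #7, Lee #10), then ship (Sam #9, Lee #11), then draft (Sam #11, Lee #12) — 6 tasks in the same relative order in both. The LCS DP gives dp[11][12] = 6, so this is optimal.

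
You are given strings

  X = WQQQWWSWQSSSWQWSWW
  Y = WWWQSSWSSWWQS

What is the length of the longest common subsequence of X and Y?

Match W at X[1]=Y[1]; then W at X[5]=Y[2]; then W at X[6]=Y[3]; then S at X[7]=Y[6]; then W at X[8]=Y[7]; then S at X[10]=Y[8]; then S at X[11]=Y[9]; then W at X[13]=Y[11]; then Q at X[14]=Y[12]; then S at X[16]=Y[13] — 10 characters in the same relative order in both, and the DP table's final entry dp[18][13] is also 10, so no common subsequence is longer.

10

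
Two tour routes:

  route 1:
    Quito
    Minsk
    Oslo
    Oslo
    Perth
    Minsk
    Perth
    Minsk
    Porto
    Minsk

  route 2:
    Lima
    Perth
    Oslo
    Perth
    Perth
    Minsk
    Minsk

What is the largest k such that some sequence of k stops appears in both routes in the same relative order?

5

One common subsequence of length 5: Oslo at route 1[4]=route 2[3], Perth at route 1[5]=route 2[4], Perth at route 1[7]=route 2[5], Minsk at route 1[8]=route 2[6], Minsk at route 1[10]=route 2[7]. Since dp[10][7] = 5, nothing longer is possible.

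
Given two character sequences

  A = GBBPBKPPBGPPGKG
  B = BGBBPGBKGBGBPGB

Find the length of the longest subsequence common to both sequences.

10

One common subsequence of length 10: G [1,2] → B [2,3] → B [3,4] → P [4,5] → B [5,7] → K [6,8] → B [9,10] → G [10,11] → P [12,13] → G [13,14]. The LCS DP gives dp[15][15] = 10, so this is optimal.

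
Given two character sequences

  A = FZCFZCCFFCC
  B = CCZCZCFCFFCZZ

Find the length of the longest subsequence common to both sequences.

8

Let dp[i][j] be the LCS length of the first i characters of A and the first j characters of B. dp[i][j] = dp[i-1][j-1]+1 when the i-th and j-th characters match, else max(dp[i-1][j], dp[i][j-1]).
    ·  C  C  Z  C  Z  C  F  C  F  F  C  Z  Z
 ·  0  0  0  0  0  0  0  0  0  0  0  0  0  0
 F  0  0  0  0  0  0  0  1  1  1  1  1  1  1
 Z  0  0  0  1  1  1  1  1  1  1  1  1  2  2
 C  0  1  1  1  2  2  2  2  2  2  2  2  2  2
 F  0  1  1  1  2  2  2  3  3  3  3  3  3  3
 Z  0  1  1  2  2  3  3  3  3  3  3  3  4  4
 C  0  1  2  2  3  3  4  4  4  4  4  4  4  4
 C  0  1  2  2  3  3  4  4  5  5  5  5  5  5
 F  0  1  2  2  3  3  4  5  5  6  6  6  6  6
 F  0  1  2  2  3  3  4  5  5  6  7  7  7  7
 C  0  1  2  2  3  3  4  5  6  6  7  8  8  8
 C  0  1  2  2  3  3  4  5  6  6  7  8  8  8
dp[11][13] = 8. One LCS (by backtracking along matches): ZCZCCFFC.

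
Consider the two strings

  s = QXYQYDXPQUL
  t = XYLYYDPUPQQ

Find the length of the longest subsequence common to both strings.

Match X at s[2]=t[1], then Y at s[3]=t[4], then Y at s[5]=t[5], then D at s[6]=t[6], then P at s[8]=t[9], then Q at s[9]=t[11] — 6 characters in the same relative order in both. The LCS DP gives dp[11][11] = 6, so this is optimal.

6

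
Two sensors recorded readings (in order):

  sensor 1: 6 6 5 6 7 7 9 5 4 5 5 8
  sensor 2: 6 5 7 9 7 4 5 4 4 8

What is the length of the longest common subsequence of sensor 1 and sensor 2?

7

One common subsequence of length 7: 6 (sensor 1 #2, sensor 2 #1), then 5 (sensor 1 #3, sensor 2 #2), then 7 (sensor 1 #5, sensor 2 #3), then 7 (sensor 1 #6, sensor 2 #5), then 5 (sensor 1 #8, sensor 2 #7), then 4 (sensor 1 #9, sensor 2 #9), then 8 (sensor 1 #12, sensor 2 #10). Since dp[12][10] = 7, nothing longer is possible.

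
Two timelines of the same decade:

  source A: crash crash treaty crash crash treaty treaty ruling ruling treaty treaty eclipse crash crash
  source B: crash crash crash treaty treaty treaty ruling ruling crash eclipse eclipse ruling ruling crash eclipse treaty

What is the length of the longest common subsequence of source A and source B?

9

One common subsequence of length 9: crash at source A[1]=source B[2], then crash at source A[2]=source B[3], then treaty at source A[3]=source B[4], then treaty at source A[6]=source B[5], then treaty at source A[7]=source B[6], then ruling at source A[8]=source B[7], then ruling at source A[9]=source B[8], then eclipse at source A[12]=source B[11], then crash at source A[13]=source B[14]. dp[14][16] = 9 confirms this is the maximum.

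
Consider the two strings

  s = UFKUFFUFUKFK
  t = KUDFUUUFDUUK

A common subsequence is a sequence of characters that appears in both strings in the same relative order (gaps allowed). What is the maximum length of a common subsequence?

Match U [1,2]; then F [2,4]; then U [4,7]; then F [5,8]; then U [7,10]; then U [9,11]; then K [12,12] — 7 characters in the same relative order in both. dp[12][12] = 7 confirms this is the maximum.

7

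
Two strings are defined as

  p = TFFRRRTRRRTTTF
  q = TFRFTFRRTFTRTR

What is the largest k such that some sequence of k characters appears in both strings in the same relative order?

9

Match T at p[1]=q[1], then F at p[2]=q[2], then F at p[3]=q[4], then T at p[7]=q[5], then R at p[9]=q[7], then R at p[10]=q[8], then T at p[11]=q[9], then T at p[12]=q[11], then T at p[13]=q[13] — 9 characters in the same relative order in both, and the DP table's final entry dp[14][14] is also 9, so no common subsequence is longer.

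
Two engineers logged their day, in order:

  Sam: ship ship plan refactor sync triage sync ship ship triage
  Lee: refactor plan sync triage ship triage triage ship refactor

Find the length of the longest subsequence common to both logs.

5

Taking plan at Sam[3]=Lee[2] → sync at Sam[5]=Lee[3] → triage at Sam[6]=Lee[4] → ship at Sam[8]=Lee[5] → ship at Sam[9]=Lee[8] gives a common subsequence of length 5, and the DP table's final entry dp[10][9] is also 5, so no common subsequence is longer.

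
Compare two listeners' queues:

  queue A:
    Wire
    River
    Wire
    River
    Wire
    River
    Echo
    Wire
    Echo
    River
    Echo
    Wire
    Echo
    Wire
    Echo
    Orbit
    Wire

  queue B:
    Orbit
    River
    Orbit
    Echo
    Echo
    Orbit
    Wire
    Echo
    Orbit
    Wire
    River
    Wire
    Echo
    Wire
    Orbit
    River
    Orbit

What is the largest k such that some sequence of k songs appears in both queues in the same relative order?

One common subsequence of length 9: River [2,2], Wire [5,7], Echo [7,8], Wire [8,10], River [10,11], Wire [12,12], Echo [13,13], Wire [14,14], Orbit [16,17], and the DP table's final entry dp[17][17] is also 9, so no common subsequence is longer.

9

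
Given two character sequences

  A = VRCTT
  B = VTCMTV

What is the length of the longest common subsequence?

One common subsequence of length 3: V [1,1] → C [3,3] → T [4,5]. Since dp[5][6] = 3, nothing longer is possible.

3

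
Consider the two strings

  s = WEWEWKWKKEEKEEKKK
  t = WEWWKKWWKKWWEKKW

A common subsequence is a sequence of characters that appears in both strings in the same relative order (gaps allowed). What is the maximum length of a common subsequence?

Taking W (s #1, t #1), E (s #2, t #2), W (s #3, t #3), W (s #5, t #4), K (s #6, t #6), W (s #7, t #8), K (s #8, t #9), K (s #9, t #10), E (s #11, t #13), K (s #12, t #14), K (s #15, t #15) gives a common subsequence of length 11. Since dp[17][16] = 11, nothing longer is possible.

11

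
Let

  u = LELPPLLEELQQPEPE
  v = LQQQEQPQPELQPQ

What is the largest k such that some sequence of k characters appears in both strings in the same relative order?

Match L (u #1, v #1); then E (u #2, v #5); then P (u #4, v #7); then P (u #5, v #9); then E (u #9, v #10); then L (u #10, v #11); then Q (u #11, v #12); then Q (u #12, v #14) — 8 characters in the same relative order in both. Since dp[16][14] = 8, nothing longer is possible.

8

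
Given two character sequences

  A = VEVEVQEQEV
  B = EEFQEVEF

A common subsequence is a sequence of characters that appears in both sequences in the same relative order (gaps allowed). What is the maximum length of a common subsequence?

5

Pick E (A #2, B #1), then E (A #4, B #2), then Q (A #6, B #4), then E (A #7, B #5), then E (A #9, B #7); all 5 characters appear in both, in order. The LCS DP gives dp[10][8] = 5, so this is optimal.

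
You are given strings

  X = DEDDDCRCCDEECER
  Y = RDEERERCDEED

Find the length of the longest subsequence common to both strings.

7

Match D (X #1, Y #2), E (X #2, Y #6), R (X #7, Y #7), C (X #9, Y #8), D (X #10, Y #9), E (X #11, Y #10), E (X #12, Y #11) — 7 characters in the same relative order in both. The LCS DP gives dp[15][12] = 7, so this is optimal.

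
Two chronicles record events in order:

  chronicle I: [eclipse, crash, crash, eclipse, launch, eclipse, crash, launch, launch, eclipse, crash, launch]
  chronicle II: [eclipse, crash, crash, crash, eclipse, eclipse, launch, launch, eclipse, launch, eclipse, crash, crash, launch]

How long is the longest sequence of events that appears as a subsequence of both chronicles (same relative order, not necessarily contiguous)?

10

One common subsequence of length 10: eclipse [1,1] → crash [2,3] → crash [3,4] → eclipse [4,6] → launch [5,8] → eclipse [6,9] → launch [9,10] → eclipse [10,11] → crash [11,13] → launch [12,14]. dp[12][14] = 10 confirms this is the maximum.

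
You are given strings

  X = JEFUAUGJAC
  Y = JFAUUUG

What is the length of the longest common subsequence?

Pick J [1,1], then F [3,2], then U [4,5], then U [6,6], then G [7,7]; all 5 characters appear in both, in order, and the DP table's final entry dp[10][7] is also 5, so no common subsequence is longer.

5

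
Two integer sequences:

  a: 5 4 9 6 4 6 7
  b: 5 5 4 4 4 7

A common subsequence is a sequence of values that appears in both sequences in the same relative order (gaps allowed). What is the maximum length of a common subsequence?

Let dp[i][j] be the LCS length of the first i values of a and the first j values of b. dp[i][j] = dp[i-1][j-1]+1 when the i-th and j-th values match, else max(dp[i-1][j], dp[i][j-1]).
    ·  5  5  4  4  4  7
 ·  0  0  0  0  0  0  0
 5  0  1  1  1  1  1  1
 4  0  1  1  2  2  2  2
 9  0  1  1  2  2  2  2
 6  0  1  1  2  2  2  2
 4  0  1  1  2  3  3  3
 6  0  1  1  2  3  3  3
 7  0  1  1  2  3  3  4
dp[7][6] = 4. One LCS (by backtracking along matches): 5, 4, 4, 7.

4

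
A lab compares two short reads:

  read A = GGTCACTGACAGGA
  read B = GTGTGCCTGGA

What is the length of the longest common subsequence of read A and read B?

9

Taking G at read A[1]=read B[1], then G at read A[2]=read B[3], then T at read A[3]=read B[4], then C at read A[4]=read B[6], then C at read A[6]=read B[7], then T at read A[7]=read B[8], then G at read A[12]=read B[9], then G at read A[13]=read B[10], then A at read A[14]=read B[11] gives a common subsequence of length 9. Since dp[14][11] = 9, nothing longer is possible.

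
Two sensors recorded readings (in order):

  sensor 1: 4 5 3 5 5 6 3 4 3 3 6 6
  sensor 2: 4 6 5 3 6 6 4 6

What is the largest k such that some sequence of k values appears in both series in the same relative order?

6

Let dp[i][j] be the LCS length of the first i values of sensor 1 and the first j values of sensor 2. dp[i][j] = dp[i-1][j-1]+1 when the i-th and j-th values match, else max(dp[i-1][j], dp[i][j-1]).
    ·  4  6  5  3  6  6  4  6
 ·  0  0  0  0  0  0  0  0  0
 4  0  1  1  1  1  1  1  1  1
 5  0  1  1  2  2  2  2  2  2
 3  0  1  1  2  3  3  3  3  3
 5  0  1  1  2  3  3  3  3  3
 5  0  1  1  2  3  3  3  3  3
 6  0  1  2  2  3  4  4  4  4
 3  0  1  2  2  3  4  4  4  4
 4  0  1  2  2  3  4  4  5  5
 3  0  1  2  2  3  4  4  5  5
 3  0  1  2  2  3  4  4  5  5
 6  0  1  2  2  3  4  5  5  6
 6  0  1  2  2  3  4  5  5  6
dp[12][8] = 6. One LCS (by backtracking along matches): 4, 5, 3, 6, 4, 6.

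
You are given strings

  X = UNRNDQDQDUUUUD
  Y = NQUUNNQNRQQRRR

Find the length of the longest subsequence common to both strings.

5

Taking U [1,4], then N [2,8], then R [3,9], then Q [6,10], then Q [8,11] gives a common subsequence of length 5, and the DP table's final entry dp[14][14] is also 5, so no common subsequence is longer.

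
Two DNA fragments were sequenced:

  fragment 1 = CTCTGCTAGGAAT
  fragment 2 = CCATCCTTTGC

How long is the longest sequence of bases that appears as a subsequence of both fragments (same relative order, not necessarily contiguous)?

6

Let dp[i][j] be the LCS length of the first i bases of fragment 1 and the first j bases of fragment 2. dp[i][j] = dp[i-1][j-1]+1 when the i-th and j-th bases match, else max(dp[i-1][j], dp[i][j-1]).
    ·  C  C  A  T  C  C  T  T  T  G  C
 ·  0  0  0  0  0  0  0  0  0  0  0  0
 C  0  1  1  1  1  1  1  1  1  1  1  1
 T  0  1  1  1  2  2  2  2  2  2  2  2
 C  0  1  2  2  2  3  3  3  3  3  3  3
 T  0  1  2  2  3  3  3  4  4  4  4  4
 G  0  1  2  2  3  3  3  4  4  4  5  5
 C  0  1  2  2  3  4  4  4  4  4  5  6
 T  0  1  2  2  3  4  4  5  5  5  5  6
 A  0  1  2  3  3  4  4  5  5  5  5  6
 G  0  1  2  3  3  4  4  5  5  5  6  6
 G  0  1  2  3  3  4  4  5  5  5  6  6
 A  0  1  2  3  3  4  4  5  5  5  6  6
 A  0  1  2  3  3  4  4  5  5  5  6  6
 T  0  1  2  3  4  4  4  5  6  6  6  6
dp[13][11] = 6. One LCS (by backtracking along matches): CTCTGC.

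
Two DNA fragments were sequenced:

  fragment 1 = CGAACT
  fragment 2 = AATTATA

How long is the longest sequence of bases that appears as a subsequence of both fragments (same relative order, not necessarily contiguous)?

Pick A at fragment 1[3]=fragment 2[2], A at fragment 1[4]=fragment 2[5], T at fragment 1[6]=fragment 2[6]; all 3 bases appear in both, in order. Since dp[6][7] = 3, nothing longer is possible.

3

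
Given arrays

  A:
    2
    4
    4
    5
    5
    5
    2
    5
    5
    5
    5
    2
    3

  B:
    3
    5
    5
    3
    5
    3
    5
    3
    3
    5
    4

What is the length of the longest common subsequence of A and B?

Let dp[i][j] be the LCS length of the first i values of A and the first j values of B. dp[i][j] = dp[i-1][j-1]+1 when the i-th and j-th values match, else max(dp[i-1][j], dp[i][j-1]).
    ·  3  5  5  3  5  3  5  3  3  5  4
 ·  0  0  0  0  0  0  0  0  0  0  0  0
 2  0  0  0  0  0  0  0  0  0  0  0  0
 4  0  0  0  0  0  0  0  0  0  0  0  1
 4  0  0  0  0  0  0  0  0  0  0  0  1
 5  0  0  1  1  1  1  1  1  1  1  1  1
 5  0  0  1  2  2  2  2  2  2  2  2  2
 5  0  0  1  2  2  3  3  3  3  3  3  3
 2  0  0  1  2  2  3  3  3  3  3  3  3
 5  0  0  1  2  2  3  3  4  4  4  4  4
 5  0  0  1  2  2  3  3  4  4  4  5  5
 5  0  0  1  2  2  3  3  4  4  4  5  5
 5  0  0  1  2  2  3  3  4  4  4  5  5
 2  0  0  1  2  2  3  3  4  4  4  5  5
 3  0  1  1  2  3  3  4  4  5  5  5  5
dp[13][11] = 5. One LCS (by backtracking along matches): 5, 5, 5, 5, 5.

5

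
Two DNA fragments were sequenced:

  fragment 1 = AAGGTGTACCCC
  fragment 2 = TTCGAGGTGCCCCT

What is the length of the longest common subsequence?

Taking A [2,5], G [3,6], G [4,7], T [5,8], G [6,9], C [9,10], C [10,11], C [11,12], C [12,13] gives a common subsequence of length 9. Since dp[12][14] = 9, nothing longer is possible.

9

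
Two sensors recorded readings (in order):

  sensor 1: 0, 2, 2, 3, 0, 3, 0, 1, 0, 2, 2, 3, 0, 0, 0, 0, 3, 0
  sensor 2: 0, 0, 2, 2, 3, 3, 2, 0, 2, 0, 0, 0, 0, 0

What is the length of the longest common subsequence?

One common subsequence of length 12: 0 at sensor 1[1]=sensor 2[2] → 2 at sensor 1[2]=sensor 2[3] → 2 at sensor 1[3]=sensor 2[4] → 3 at sensor 1[4]=sensor 2[5] → 3 at sensor 1[6]=sensor 2[6] → 0 at sensor 1[9]=sensor 2[8] → 2 at sensor 1[11]=sensor 2[9] → 0 at sensor 1[13]=sensor 2[10] → 0 at sensor 1[14]=sensor 2[11] → 0 at sensor 1[15]=sensor 2[12] → 0 at sensor 1[16]=sensor 2[13] → 0 at sensor 1[18]=sensor 2[14]. dp[18][14] = 12 confirms this is the maximum.

12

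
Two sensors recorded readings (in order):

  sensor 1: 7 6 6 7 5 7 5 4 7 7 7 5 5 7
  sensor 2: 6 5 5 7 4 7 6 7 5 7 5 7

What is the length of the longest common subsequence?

9

Pick 6 [2,1], then 5 [5,3], then 7 [6,4], then 4 [8,5], then 7 [9,6], then 7 [10,8], then 7 [11,10], then 5 [13,11], then 7 [14,12]; all 9 values appear in both, in order, and the DP table's final entry dp[14][12] is also 9, so no common subsequence is longer.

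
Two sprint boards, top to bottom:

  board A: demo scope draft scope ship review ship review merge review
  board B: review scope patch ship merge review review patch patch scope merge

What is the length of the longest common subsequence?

Match scope at board A[2]=board B[2] → ship at board A[5]=board B[4] → review at board A[6]=board B[6] → review at board A[8]=board B[7] → merge at board A[9]=board B[11] — 5 tasks in the same relative order in both. Since dp[10][11] = 5, nothing longer is possible.

5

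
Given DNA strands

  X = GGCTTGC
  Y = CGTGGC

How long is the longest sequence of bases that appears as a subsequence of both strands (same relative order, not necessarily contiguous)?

4

Pick G [1,2], G [2,4], G [6,5], C [7,6]; all 4 bases appear in both, in order. Since dp[7][6] = 4, nothing longer is possible.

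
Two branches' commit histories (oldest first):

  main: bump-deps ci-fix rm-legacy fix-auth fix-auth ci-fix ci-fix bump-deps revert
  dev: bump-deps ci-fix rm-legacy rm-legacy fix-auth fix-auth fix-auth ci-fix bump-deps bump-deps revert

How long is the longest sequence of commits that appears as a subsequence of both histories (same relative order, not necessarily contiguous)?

Match bump-deps at main[1]=dev[1] → ci-fix at main[2]=dev[2] → rm-legacy at main[3]=dev[4] → fix-auth at main[4]=dev[6] → fix-auth at main[5]=dev[7] → ci-fix at main[6]=dev[8] → bump-deps at main[8]=dev[10] → revert at main[9]=dev[11] — 8 commits in the same relative order in both, and the DP table's final entry dp[9][11] is also 8, so no common subsequence is longer.

8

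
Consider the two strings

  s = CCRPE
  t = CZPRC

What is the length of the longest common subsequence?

Pick C at s[1]=t[1] → C at s[2]=t[5]; all 2 characters appear in both, in order. The LCS DP gives dp[5][5] = 2, so this is optimal.

2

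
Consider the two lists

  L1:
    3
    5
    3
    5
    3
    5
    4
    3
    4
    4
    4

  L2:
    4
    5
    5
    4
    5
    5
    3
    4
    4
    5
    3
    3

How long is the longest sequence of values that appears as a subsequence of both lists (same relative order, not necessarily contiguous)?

Let dp[i][j] be the LCS length of the first i values of L1 and the first j values of L2. dp[i][j] = dp[i-1][j-1]+1 when the i-th and j-th values match, else max(dp[i-1][j], dp[i][j-1]).
    ·  4  5  5  4  5  5  3  4  4  5  3  3
 ·  0  0  0  0  0  0  0  0  0  0  0  0  0
 3  0  0  0  0  0  0  0  1  1  1  1  1  1
 5  0  0  1  1  1  1  1  1  1  1  2  2  2
 3  0  0  1  1  1  1  1  2  2  2  2  3  3
 5  0  0  1  2  2  2  2  2  2  2  3  3  3
 3  0  0  1  2  2  2  2  3  3  3  3  4  4
 5  0  0  1  2  2  3  3  3  3  3  4  4  4
 4  0  1  1  2  3  3  3  3  4  4  4  4  4
 3  0  1  1  2  3  3  3  4  4  4  4  5  5
 4  0  1  1  2  3  3  3  4  5  5  5  5  5
 4  0  1  1  2  3  3  3  4  5  6  6  6  6
 4  0  1  1  2  3  3  3  4  5  6  6  6  6
dp[11][12] = 6. One LCS (by backtracking along matches): 5, 5, 5, 3, 4, 4.

6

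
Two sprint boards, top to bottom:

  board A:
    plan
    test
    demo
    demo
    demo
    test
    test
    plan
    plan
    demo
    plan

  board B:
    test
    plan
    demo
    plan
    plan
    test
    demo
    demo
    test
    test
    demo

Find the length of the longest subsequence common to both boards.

Match plan (board A #1, board B #5), then test (board A #2, board B #6), then demo (board A #4, board B #7), then demo (board A #5, board B #8), then test (board A #6, board B #9), then test (board A #7, board B #10), then demo (board A #10, board B #11) — 7 tasks in the same relative order in both. Since dp[11][11] = 7, nothing longer is possible.

7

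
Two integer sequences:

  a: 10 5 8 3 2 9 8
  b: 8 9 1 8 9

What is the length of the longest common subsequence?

Taking 8 at a[3]=b[1] → 9 at a[6]=b[2] → 8 at a[7]=b[4] gives a common subsequence of length 3. dp[7][5] = 3 confirms this is the maximum.

3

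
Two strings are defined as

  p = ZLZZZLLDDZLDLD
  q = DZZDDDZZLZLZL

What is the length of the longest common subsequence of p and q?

8

One common subsequence of length 8: Z [1,2], then Z [3,3], then Z [4,7], then Z [5,8], then L [6,9], then L [7,11], then Z [10,12], then L [13,13], and the DP table's final entry dp[14][13] is also 8, so no common subsequence is longer.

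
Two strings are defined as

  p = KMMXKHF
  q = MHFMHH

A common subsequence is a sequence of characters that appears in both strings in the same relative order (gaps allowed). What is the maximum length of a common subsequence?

Let dp[i][j] be the LCS length of the first i characters of p and the first j characters of q. dp[i][j] = dp[i-1][j-1]+1 when the i-th and j-th characters match, else max(dp[i-1][j], dp[i][j-1]).
    ·  M  H  F  M  H  H
 ·  0  0  0  0  0  0  0
 K  0  0  0  0  0  0  0
 M  0  1  1  1  1  1  1
 M  0  1  1  1  2  2  2
 X  0  1  1  1  2  2  2
 K  0  1  1  1  2  2  2
 H  0  1  2  2  2  3  3
 F  0  1  2  3  3  3  3
dp[7][6] = 3. One LCS (by backtracking along matches): MMH.

3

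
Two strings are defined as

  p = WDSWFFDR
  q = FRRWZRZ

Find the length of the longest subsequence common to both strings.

Pick W at p[1]=q[4], then R at p[8]=q[6]; all 2 characters appear in both, in order. dp[8][7] = 2 confirms this is the maximum.

2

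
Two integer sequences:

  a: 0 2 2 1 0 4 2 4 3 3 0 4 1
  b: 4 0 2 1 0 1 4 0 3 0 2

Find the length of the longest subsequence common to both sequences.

7

Pick 0 at a[1]=b[2]; then 2 at a[3]=b[3]; then 1 at a[4]=b[4]; then 0 at a[5]=b[5]; then 4 at a[6]=b[7]; then 3 at a[10]=b[9]; then 0 at a[11]=b[10]; all 7 values appear in both, in order, and the DP table's final entry dp[13][11] is also 7, so no common subsequence is longer.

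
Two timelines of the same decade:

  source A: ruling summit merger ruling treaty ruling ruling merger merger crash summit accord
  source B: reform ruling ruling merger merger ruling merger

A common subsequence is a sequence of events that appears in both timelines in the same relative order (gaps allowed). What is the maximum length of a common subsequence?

4

One common subsequence of length 4: ruling [1,3] → merger [3,5] → ruling [7,6] → merger [9,7]. dp[12][7] = 4 confirms this is the maximum.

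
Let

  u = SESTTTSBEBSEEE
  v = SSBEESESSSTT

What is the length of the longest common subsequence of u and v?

Match S (u #3, v #1); then S (u #7, v #2); then B (u #8, v #3); then E (u #9, v #5); then S (u #11, v #6); then E (u #12, v #7) — 6 characters in the same relative order in both, and the DP table's final entry dp[14][12] is also 6, so no common subsequence is longer.

6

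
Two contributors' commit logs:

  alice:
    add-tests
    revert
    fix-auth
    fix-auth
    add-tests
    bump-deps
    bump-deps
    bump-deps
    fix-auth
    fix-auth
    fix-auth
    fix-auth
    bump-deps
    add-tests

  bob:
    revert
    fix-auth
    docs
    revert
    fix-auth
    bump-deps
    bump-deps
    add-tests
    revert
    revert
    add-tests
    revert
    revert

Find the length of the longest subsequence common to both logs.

6

Match revert at alice[2]=bob[1]; then fix-auth at alice[3]=bob[2]; then fix-auth at alice[4]=bob[5]; then bump-deps at alice[6]=bob[6]; then bump-deps at alice[7]=bob[7]; then add-tests at alice[14]=bob[11] — 6 commits in the same relative order in both. The LCS DP gives dp[14][13] = 6, so this is optimal.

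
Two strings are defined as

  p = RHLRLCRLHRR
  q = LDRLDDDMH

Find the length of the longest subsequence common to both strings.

4

Pick L [3,1], then R [4,3], then L [5,4], then H [9,9]; all 4 characters appear in both, in order. dp[11][9] = 4 confirms this is the maximum.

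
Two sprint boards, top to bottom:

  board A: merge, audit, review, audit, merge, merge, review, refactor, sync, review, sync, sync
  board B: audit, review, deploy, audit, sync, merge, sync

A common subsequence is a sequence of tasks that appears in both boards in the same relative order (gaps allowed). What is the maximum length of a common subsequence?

5

Taking audit (board A #2, board B #1), review (board A #3, board B #2), audit (board A #4, board B #4), merge (board A #6, board B #6), sync (board A #12, board B #7) gives a common subsequence of length 5. The LCS DP gives dp[12][7] = 5, so this is optimal.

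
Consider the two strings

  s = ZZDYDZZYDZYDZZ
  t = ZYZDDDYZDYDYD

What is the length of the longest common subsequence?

Match Z [1,1] → Z [2,3] → D [3,6] → Y [4,7] → D [5,9] → Y [8,10] → D [9,11] → Y [11,12] → D [12,13] — 9 characters in the same relative order in both. Since dp[14][13] = 9, nothing longer is possible.

9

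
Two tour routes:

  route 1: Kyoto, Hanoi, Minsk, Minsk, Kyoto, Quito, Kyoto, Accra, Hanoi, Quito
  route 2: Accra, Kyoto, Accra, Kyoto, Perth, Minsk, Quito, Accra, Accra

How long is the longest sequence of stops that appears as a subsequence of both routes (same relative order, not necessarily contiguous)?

4

Match Kyoto [1,4]; then Minsk [4,6]; then Quito [6,7]; then Accra [8,9] — 4 stops in the same relative order in both. Since dp[10][9] = 4, nothing longer is possible.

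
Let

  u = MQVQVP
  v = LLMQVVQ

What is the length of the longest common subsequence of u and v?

Pick M (u #1, v #3), then Q (u #2, v #4), then V (u #3, v #6), then Q (u #4, v #7); all 4 characters appear in both, in order, and the DP table's final entry dp[6][7] is also 4, so no common subsequence is longer.

4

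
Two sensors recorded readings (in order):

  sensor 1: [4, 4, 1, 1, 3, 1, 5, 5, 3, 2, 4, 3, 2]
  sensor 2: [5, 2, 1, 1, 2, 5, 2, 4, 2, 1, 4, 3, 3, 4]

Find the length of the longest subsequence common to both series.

One common subsequence of length 6: 1 (sensor 1 #3, sensor 2 #3); then 1 (sensor 1 #4, sensor 2 #4); then 5 (sensor 1 #7, sensor 2 #6); then 2 (sensor 1 #10, sensor 2 #9); then 4 (sensor 1 #11, sensor 2 #11); then 3 (sensor 1 #12, sensor 2 #13), and the DP table's final entry dp[13][14] is also 6, so no common subsequence is longer.

6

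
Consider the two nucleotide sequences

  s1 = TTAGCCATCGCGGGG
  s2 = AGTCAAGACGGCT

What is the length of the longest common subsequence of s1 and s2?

Match A (s1 #3, s2 #1) → G (s1 #4, s2 #2) → C (s1 #5, s2 #4) → A (s1 #7, s2 #6) → G (s1 #10, s2 #7) → C (s1 #11, s2 #9) → G (s1 #12, s2 #10) → G (s1 #13, s2 #11) — 8 bases in the same relative order in both, and the DP table's final entry dp[15][13] is also 8, so no common subsequence is longer.

8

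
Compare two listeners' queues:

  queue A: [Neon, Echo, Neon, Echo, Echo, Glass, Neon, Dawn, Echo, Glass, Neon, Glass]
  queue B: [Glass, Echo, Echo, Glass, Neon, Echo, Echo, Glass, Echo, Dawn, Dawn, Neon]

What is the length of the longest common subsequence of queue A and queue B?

7

Pick Echo at queue A[2]=queue B[3]; then Neon at queue A[3]=queue B[5]; then Echo at queue A[4]=queue B[6]; then Echo at queue A[5]=queue B[7]; then Glass at queue A[6]=queue B[8]; then Dawn at queue A[8]=queue B[11]; then Neon at queue A[11]=queue B[12]; all 7 songs appear in both, in order. dp[12][12] = 7 confirms this is the maximum.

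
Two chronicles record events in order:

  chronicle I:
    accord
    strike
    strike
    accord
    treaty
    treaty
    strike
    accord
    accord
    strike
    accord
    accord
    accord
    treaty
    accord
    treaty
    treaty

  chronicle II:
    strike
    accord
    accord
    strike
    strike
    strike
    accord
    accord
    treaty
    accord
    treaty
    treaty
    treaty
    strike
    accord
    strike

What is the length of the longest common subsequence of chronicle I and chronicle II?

10

Taking accord (chronicle I #1, chronicle II #3) → strike (chronicle I #2, chronicle II #4) → strike (chronicle I #3, chronicle II #5) → strike (chronicle I #7, chronicle II #6) → accord (chronicle I #8, chronicle II #7) → accord (chronicle I #9, chronicle II #8) → accord (chronicle I #13, chronicle II #10) → treaty (chronicle I #14, chronicle II #11) → treaty (chronicle I #16, chronicle II #12) → treaty (chronicle I #17, chronicle II #13) gives a common subsequence of length 10, and the DP table's final entry dp[17][16] is also 10, so no common subsequence is longer.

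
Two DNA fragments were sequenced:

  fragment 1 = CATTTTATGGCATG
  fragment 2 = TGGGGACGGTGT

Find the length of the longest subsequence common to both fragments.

6

Match T (fragment 1 #3, fragment 2 #1), then A (fragment 1 #7, fragment 2 #6), then G (fragment 1 #9, fragment 2 #8), then G (fragment 1 #10, fragment 2 #9), then T (fragment 1 #13, fragment 2 #10), then G (fragment 1 #14, fragment 2 #11) — 6 bases in the same relative order in both. The LCS DP gives dp[14][12] = 6, so this is optimal.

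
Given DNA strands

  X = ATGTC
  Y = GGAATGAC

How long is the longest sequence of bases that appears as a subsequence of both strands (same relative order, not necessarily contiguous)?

Let dp[i][j] be the LCS length of the first i bases of X and the first j bases of Y. dp[i][j] = dp[i-1][j-1]+1 when the i-th and j-th bases match, else max(dp[i-1][j], dp[i][j-1]).
    ·  G  G  A  A  T  G  A  C
 ·  0  0  0  0  0  0  0  0  0
 A  0  0  0  1  1  1  1  1  1
 T  0  0  0  1  1  2  2  2  2
 G  0  1  1  1  1  2  3  3  3
 T  0  1  1  1  1  2  3  3  3
 C  0  1  1  1  1  2  3  3  4
dp[5][8] = 4. One LCS (by backtracking along matches): ATGC.

4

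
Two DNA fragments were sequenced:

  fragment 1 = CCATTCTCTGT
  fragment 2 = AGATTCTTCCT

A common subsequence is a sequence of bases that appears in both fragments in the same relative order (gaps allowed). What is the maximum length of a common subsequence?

Match A [3,3]; then T [4,4]; then T [5,5]; then C [6,6]; then T [7,8]; then C [8,10]; then T [11,11] — 7 bases in the same relative order in both. dp[11][11] = 7 confirms this is the maximum.

7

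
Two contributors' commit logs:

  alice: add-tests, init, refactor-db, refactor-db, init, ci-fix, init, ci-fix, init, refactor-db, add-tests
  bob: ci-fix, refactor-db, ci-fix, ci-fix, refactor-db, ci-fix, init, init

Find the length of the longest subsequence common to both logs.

Taking refactor-db (alice #3, bob #2), refactor-db (alice #4, bob #5), ci-fix (alice #6, bob #6), init (alice #7, bob #7), init (alice #9, bob #8) gives a common subsequence of length 5, and the DP table's final entry dp[11][8] is also 5, so no common subsequence is longer.

5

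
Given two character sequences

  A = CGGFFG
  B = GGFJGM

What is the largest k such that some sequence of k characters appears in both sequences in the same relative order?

Let dp[i][j] be the LCS length of the first i characters of A and the first j characters of B. dp[i][j] = dp[i-1][j-1]+1 when the i-th and j-th characters match, else max(dp[i-1][j], dp[i][j-1]).
    ·  G  G  F  J  G  M
 ·  0  0  0  0  0  0  0
 C  0  0  0  0  0  0  0
 G  0  1  1  1  1  1  1
 G  0  1  2  2  2  2  2
 F  0  1  2  3  3  3  3
 F  0  1  2  3  3  3  3
 G  0  1  2  3  3  4  4
dp[6][6] = 4. One LCS (by backtracking along matches): GGFG.

4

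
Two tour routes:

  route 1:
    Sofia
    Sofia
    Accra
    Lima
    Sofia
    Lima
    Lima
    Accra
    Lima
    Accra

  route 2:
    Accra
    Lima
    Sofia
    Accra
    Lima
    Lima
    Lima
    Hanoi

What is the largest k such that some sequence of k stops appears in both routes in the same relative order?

6

One common subsequence of length 6: Accra [3,1], then Lima [4,2], then Sofia [5,3], then Lima [6,5], then Lima [7,6], then Lima [9,7]. The LCS DP gives dp[10][8] = 6, so this is optimal.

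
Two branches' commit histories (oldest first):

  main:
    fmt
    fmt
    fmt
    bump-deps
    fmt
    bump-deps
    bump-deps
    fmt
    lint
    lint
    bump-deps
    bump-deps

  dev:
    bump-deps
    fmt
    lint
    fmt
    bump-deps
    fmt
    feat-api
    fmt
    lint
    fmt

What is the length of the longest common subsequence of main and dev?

Pick fmt (main #1, dev #2), fmt (main #3, dev #4), bump-deps (main #4, dev #5), fmt (main #5, dev #6), fmt (main #8, dev #8), lint (main #9, dev #9); all 6 commits appear in both, in order, and the DP table's final entry dp[12][10] is also 6, so no common subsequence is longer.

6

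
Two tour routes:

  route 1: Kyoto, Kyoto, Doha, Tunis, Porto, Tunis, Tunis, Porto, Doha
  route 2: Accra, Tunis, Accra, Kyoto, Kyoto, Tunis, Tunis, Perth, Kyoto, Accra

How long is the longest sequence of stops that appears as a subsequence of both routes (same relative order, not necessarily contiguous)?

4

Taking Kyoto at route 1[1]=route 2[4], then Kyoto at route 1[2]=route 2[5], then Tunis at route 1[4]=route 2[6], then Tunis at route 1[6]=route 2[7] gives a common subsequence of length 4. Since dp[9][10] = 4, nothing longer is possible.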